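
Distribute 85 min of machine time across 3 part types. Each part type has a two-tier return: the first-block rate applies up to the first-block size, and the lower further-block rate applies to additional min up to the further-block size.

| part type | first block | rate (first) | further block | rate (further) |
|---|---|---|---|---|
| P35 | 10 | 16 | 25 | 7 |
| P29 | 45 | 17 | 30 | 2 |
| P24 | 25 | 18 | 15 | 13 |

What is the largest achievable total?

1440

Rank every tier by rate: P24/first 18 > P29/first 17 > P35/first 16 > P24/second 13 > P35/second 7 > P29/second 2.
Fill P24 first block (25 at 18) → 60 left.
Fill P29 first block (45 at 17) → 15 left.
Fill P35 first block (10 at 16) → 5 left.
P24 second at 13: only 5 left, fill 5.
Total = 18×25 + 17×45 + 16×10 + 13×5 = 1440.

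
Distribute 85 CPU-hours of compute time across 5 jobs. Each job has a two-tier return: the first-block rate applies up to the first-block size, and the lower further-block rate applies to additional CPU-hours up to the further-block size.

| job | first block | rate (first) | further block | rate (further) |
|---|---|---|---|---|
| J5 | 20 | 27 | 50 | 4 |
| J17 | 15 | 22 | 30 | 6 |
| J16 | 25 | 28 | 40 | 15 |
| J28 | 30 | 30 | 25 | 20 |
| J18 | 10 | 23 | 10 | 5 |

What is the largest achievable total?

Rank every tier by rate: J28/T1 30 > J16/T1 28 > J5/T1 27 > J18/T1 23 > J17/T1 22 > J28/T2 20 > J16/T2 15 > J17/T2 6 > J18/T2 5 > J5/T2 4.
J28/T1 (30): +30 → 55 left.
J16 T1 at 28: fill all 25 → 30 left.
J5/T1 (27): +20 → 10 left.
J18 T1 at 23: fill all 10 → 0 left.
Total = 30×30 + 28×25 + 27×20 + 23×10 = 2370.

2370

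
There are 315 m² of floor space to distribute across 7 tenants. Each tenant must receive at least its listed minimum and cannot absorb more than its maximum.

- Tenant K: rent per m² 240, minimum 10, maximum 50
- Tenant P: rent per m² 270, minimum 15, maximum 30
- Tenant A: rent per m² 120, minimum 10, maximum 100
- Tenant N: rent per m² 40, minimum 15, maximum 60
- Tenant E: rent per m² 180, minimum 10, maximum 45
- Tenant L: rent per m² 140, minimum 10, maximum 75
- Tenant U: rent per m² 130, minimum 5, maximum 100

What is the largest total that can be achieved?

52200

Meeting every minimum uses 10+15+10+15+10+10+5 = 75 m², leaving 240.
Highest rent per m² first: Tenant P 270 > Tenant K 240 > Tenant E 180 > Tenant L 140 > Tenant U 130 > Tenant A 120 > Tenant N 40.
Tenant P: +15 to 30 (cap) → 225 left.
Give Tenant K 40 more to hit its cap of 50 → 185 left.
Tenant E takes 35 more to reach its cap of 45 → 150 left.
Tenant L takes 65 more to reach its cap of 75 → 85 left.
Only 85 left; Tenant U takes them to reach 90.
Total = 240×50 + 270×30 + 120×10 + 40×15 + 180×45 + 140×75 + 130×90 = 52200.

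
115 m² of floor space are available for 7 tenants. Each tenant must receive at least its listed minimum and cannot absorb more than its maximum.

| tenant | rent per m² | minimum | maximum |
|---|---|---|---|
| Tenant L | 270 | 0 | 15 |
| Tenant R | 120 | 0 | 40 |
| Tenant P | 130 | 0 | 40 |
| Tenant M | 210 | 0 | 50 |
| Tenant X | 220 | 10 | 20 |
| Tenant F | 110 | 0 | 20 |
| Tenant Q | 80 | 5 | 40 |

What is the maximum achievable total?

22600

Meeting every minimum uses 0+0+0+0+10+0+5 = 15 m², leaving 100.
Rank by rent per m²: Tenant L 270 > Tenant X 220 > Tenant M 210 > Tenant P 130 > Tenant R 120 > Tenant F 110 > Tenant Q 80.
Tenant L takes 15 more to reach its cap of 15 ; 85 left.
Tenant X takes 10 more to reach its cap of 20 ; 75 left.
Tenant M: +50 to 50 (cap) ; 25 left.
Tenant P: +25 (room for 40) → 25. Pool exhausted.
Total = 270×15 + 130×25 + 210×50 + 220×20 + 80×5 = 22600.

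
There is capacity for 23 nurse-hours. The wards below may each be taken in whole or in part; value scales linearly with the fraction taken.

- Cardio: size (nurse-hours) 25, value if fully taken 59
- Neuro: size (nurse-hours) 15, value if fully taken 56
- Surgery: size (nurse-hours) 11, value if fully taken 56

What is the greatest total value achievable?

100.8

Best value per unit of size first: Surgery 56/11≈5.09, Neuro 56/15≈3.73, Cardio 59/25≈2.36.
Surgery: take in full, 11 nurse-hours for value 56 → 12 left.
Only 12 nurse-hours remain; take 12/15 of Neuro for value 56×12/15 = 44.8.
Total value = 100.8.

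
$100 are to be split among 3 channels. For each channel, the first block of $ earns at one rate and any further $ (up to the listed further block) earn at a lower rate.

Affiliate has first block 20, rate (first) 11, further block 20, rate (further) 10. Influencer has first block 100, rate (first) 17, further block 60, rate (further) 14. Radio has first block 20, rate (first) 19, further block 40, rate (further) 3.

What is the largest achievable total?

1740

Treat each block as its own option and order by rate: Radio/first 19 > Influencer/first 17 > Influencer/second 14 > Affiliate/first 11 > Affiliate/second 10 > Radio/second 3.
Fill Radio first block (20 at 19) ; 80 left.
Influencer first at 17: only 80 left, fill 80.
Total = 19×20 + 17×80 = 1740.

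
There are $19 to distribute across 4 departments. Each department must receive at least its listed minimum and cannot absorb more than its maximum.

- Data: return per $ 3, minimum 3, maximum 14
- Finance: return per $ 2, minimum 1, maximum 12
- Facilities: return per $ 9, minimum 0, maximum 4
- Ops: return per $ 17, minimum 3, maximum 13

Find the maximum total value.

Meeting every minimum uses 3+1+0+3 = 7 $, leaving 12.
Order the departments by return per $: Ops 17 > Facilities 9 > Data 3 > Finance 2.
Ops takes 10 more to reach its cap of 13 ; 2 left.
Facilities has room for 4 more but only 2 remain, so it gets 2.
Total = 3×3 + 2×1 + 9×2 + 17×13 = 250.

250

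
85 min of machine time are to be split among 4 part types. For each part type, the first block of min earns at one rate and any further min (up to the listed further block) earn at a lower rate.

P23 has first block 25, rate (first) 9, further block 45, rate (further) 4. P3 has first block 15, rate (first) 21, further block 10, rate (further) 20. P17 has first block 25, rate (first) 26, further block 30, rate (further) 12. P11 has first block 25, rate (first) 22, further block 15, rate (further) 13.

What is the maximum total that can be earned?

1845

Rank every tier by rate: P17/T1 26 > P11/T1 22 > P3/T1 21 > P3/T2 20 > P11/T2 13 > P17/T2 12 > P23/T1 9 > P23/T2 4.
P17 T1 at 26: fill all 25 — 60 left.
P11/T1 (22): +25 — 35 left.
P3 T1 at 21: fill all 15 — 20 left.
P3 T2 at 20: fill all 10 — 10 left.
10 remain; put them into P11 T2 at 13.
Total = 26×25 + 22×25 + 21×15 + 20×10 + 13×10 = 1845.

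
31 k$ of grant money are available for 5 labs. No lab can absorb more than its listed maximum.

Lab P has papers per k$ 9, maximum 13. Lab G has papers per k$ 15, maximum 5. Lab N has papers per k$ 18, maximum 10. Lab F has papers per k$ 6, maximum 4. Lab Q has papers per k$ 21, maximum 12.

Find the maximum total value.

543

Rank by papers per k$: Lab Q 21 > Lab N 18 > Lab G 15 > Lab P 9 > Lab F 6.
Lab Q: +12 to 12 (cap) ; 19 left.
Give Lab N 10 to hit its cap of 10 ; 9 left.
Give Lab G 5 to hit its cap of 5 ; 4 left.
Lab P: +4 (room for 13) → 4. Pool exhausted.
Total = 9×4 + 15×5 + 18×10 + 21×12 = 543.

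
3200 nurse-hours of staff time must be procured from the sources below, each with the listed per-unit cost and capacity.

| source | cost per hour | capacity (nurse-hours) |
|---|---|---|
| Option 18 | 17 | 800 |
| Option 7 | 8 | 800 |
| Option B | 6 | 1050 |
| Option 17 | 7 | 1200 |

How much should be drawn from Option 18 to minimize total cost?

Use sources in increasing cost order.
Take 1050 from Option B at 6 → need 2150 more.
Option 17 at 7: take all 1200 nurse-hours → 950 still needed.
Take 800 from Option 7 at 8 → need 150 more.
Option 18 (17): take the remaining 150 → done.

150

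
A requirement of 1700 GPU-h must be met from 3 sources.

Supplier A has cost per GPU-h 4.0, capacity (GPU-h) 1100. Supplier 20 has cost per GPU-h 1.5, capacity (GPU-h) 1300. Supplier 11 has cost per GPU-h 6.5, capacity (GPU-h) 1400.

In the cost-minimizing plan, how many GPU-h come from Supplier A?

Use sources in increasing cost order.
Take 1300 from Supplier 20 at 1.5 → need 400 more.
Supplier A (4.0): take the remaining 400 → done.
Supplier 11: unused.

400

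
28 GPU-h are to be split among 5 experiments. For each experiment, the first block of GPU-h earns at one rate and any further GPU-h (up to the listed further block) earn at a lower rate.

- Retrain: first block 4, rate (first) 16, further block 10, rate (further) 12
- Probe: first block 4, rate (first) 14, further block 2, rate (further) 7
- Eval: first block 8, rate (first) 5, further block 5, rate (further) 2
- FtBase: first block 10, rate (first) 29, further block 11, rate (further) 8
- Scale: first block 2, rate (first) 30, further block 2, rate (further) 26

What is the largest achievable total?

594

Rank every tier by rate: Scale/first 30 > FtBase/first 29 > Scale/second 26 > Retrain/first 16 > Probe/first 14 > Retrain/second 12 > FtBase/second 8 > Probe/second 7 > Eval/first 5 > Eval/second 2.
Scale first at 30: fill all 2 ; 26 left.
FtBase/first (29): +10 ; 16 left.
Scale second at 26: fill all 2 ; 14 left.
Fill Retrain first block (4 at 16) ; 10 left.
Fill Probe first block (4 at 14) ; 6 left.
6 remain; put them into Retrain second at 12.
Total = 30×2 + 29×10 + 26×2 + 16×4 + 14×4 + 12×6 = 594.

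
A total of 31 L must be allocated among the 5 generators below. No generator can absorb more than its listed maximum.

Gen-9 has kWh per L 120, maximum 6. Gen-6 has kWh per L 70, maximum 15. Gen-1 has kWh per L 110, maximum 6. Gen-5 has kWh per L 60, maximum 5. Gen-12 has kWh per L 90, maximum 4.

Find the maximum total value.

2790

Order the generators by kWh per L: Gen-9 120 > Gen-1 110 > Gen-12 90 > Gen-6 70 > Gen-5 60.
Gen-9: +6 to 6 (cap) → 25 left.
Gen-1: +6 to 6 (cap) → 19 left.
Gen-12: +4 to 4 (cap) → 15 left.
Gen-6 takes 15 to reach its cap of 15 → 0 left.
Total = 120×6 + 70×15 + 110×6 + 90×4 = 2790.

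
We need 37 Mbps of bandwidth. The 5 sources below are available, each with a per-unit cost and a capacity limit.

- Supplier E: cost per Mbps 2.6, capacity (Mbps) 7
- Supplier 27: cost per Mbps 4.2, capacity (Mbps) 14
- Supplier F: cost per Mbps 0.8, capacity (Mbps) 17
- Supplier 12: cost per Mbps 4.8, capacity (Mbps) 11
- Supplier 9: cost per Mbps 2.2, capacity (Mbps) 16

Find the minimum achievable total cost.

59.2

Cheapest first:
Take 17 from Supplier F at 0.8 — need 20 more.
Supplier 9 at 2.2: take all 16 Mbps — 4 still needed.
Supplier E at 2.6: take 4 of its 7 — requirement met.
Supplier 27, Supplier 12: unused.
Cost = 17×0.8 + 16×2.2 + 4×2.6 = 59.2.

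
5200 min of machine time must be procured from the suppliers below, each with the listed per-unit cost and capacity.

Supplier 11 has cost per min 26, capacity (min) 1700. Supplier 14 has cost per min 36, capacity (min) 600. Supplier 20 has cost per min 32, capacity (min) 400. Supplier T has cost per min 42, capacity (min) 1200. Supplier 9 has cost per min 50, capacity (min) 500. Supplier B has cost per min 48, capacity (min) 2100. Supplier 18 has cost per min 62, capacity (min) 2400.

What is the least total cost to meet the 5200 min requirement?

191400

Cheapest first:
Supplier 11 (26): use full 1700 — 3500 min to go.
Supplier 20 (32): use full 400 — 3100 min to go.
Take 600 from Supplier 14 at 36 — need 2500 more.
Supplier T at 42: take all 1200 min — 1300 still needed.
Supplier B (48): take the remaining 1300 — done.
Supplier 9, Supplier 18: unused.
Cost = 1700×26 + 400×32 + 600×36 + 1200×42 + 1300×48 = 191400.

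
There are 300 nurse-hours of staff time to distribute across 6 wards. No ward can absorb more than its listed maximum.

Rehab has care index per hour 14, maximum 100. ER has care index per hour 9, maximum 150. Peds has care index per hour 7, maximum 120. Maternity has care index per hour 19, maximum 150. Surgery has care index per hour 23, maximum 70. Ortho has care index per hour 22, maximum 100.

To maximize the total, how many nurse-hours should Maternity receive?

130

Order the wards by care index per hour: Surgery 23 > Ortho 22 > Maternity 19 > Rehab 14 > ER 9 > Peds 7.
Surgery takes 70 to reach its cap of 70 ; 230 left.
Give Ortho 100 to hit its cap of 100 ; 130 left.
Maternity has room for 150 but only 130 remain, so it gets 130.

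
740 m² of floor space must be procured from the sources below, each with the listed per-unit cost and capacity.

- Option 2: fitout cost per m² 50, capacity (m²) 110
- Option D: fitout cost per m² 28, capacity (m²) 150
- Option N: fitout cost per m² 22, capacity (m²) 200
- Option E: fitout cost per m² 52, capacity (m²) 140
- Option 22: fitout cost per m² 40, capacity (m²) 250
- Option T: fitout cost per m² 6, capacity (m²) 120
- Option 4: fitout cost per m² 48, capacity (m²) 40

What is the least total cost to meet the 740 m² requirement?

Cheapest first:
Option T (6): use full 120 — 620 m² to go.
Option N (22): use full 200 — 420 m² to go.
Option D at 28: take all 150 m² — 270 still needed.
Option 22 (40): use full 250 — 20 m² to go.
Option 4 (48): take the remaining 20 — done.
Option 2, Option E: unused.
Cost = 120×6 + 200×22 + 150×28 + 250×40 + 20×48 = 20280.

20280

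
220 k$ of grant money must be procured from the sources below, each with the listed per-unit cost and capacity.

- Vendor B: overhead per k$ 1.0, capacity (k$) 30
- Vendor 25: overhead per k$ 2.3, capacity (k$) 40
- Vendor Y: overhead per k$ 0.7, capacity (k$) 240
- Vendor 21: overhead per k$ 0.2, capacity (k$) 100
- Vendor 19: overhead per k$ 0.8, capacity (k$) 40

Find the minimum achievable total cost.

104

Use sources in increasing cost order.
Take 100 from Vendor 21 at 0.2 → need 120 more.
Take 120 from Vendor Y at 0.7 to finish.
Vendor 19, Vendor B, Vendor 25: unused.
Cost = 100×0.2 + 120×0.7 = 104.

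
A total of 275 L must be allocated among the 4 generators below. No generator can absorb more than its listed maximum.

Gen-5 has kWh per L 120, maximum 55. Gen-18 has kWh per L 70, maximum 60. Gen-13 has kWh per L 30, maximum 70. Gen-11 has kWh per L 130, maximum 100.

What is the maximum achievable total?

25600

Rank by kWh per L: Gen-11 130 > Gen-5 120 > Gen-18 70 > Gen-13 30.
Gen-11 takes 100 to reach its cap of 100 → 175 left.
Gen-5: +55 to 55 (cap) → 120 left.
Gen-18: +60 to 60 (cap) → 60 left.
Gen-13: +60 (room for 70) → 60. Pool exhausted.
Total = 120×55 + 70×60 + 30×60 + 130×100 = 25600.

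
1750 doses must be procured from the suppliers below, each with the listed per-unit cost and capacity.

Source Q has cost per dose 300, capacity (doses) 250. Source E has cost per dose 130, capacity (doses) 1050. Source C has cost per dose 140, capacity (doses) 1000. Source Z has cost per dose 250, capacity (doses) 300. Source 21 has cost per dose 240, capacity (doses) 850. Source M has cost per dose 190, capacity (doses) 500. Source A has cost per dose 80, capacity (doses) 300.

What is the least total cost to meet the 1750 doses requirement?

Fill from the cheapest supplier first.
Source A (80): use full 300 ; 1450 doses to go.
Source E (130): use full 1050 ; 400 doses to go.
Take 400 from Source C at 140 to finish.
Source M, Source 21, Source Z, Source Q: unused.
Cost = 300×80 + 1050×130 + 400×140 = 216500.

216500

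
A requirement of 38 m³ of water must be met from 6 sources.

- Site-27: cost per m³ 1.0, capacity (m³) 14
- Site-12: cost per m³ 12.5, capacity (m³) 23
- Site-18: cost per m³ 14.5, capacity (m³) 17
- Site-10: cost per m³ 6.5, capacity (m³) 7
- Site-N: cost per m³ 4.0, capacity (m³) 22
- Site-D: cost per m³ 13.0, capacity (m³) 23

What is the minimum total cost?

115

Fill from the cheapest source first.
Take 14 from Site-27 at 1.0 ; need 24 more.
Site-N at 4.0: take all 22 m³ ; 2 still needed.
Site-10 (6.5): take the remaining 2 ; done.
Site-12, Site-D, Site-18: unused.
Cost = 14×1.0 + 22×4.0 + 2×6.5 = 115.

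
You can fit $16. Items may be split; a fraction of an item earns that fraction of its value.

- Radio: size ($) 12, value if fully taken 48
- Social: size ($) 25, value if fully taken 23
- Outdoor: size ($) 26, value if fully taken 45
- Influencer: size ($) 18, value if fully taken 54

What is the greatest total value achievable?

Best value per unit of size first: Radio 48/12≈4, Influencer 54/18≈3, Outdoor 45/26≈1.73, Social 23/25≈0.92.
Radio: take in full, 12 $ for value 48 → 4 left.
Only 4 $ remain; take 4/18 of Influencer for value 54×4/18 = 12.
Total value = 60.

60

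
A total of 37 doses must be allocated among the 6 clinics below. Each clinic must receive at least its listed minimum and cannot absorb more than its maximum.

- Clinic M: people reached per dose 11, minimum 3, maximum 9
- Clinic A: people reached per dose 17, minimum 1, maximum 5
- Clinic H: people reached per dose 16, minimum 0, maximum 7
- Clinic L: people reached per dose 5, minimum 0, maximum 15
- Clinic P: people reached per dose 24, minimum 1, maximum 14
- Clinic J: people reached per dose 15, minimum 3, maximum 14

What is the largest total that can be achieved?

Meeting every minimum uses 3+1+0+0+1+3 = 8 doses, leaving 29.
Highest people reached per dose first: Clinic P 24 > Clinic A 17 > Clinic H 16 > Clinic J 15 > Clinic M 11 > Clinic L 5.
Clinic P takes 13 more to reach its cap of 14 — 16 left.
Give Clinic A 4 more to hit its cap of 5 — 12 left.
Give Clinic H 7 more to hit its cap of 7 — 5 left.
Clinic J has room for 11 more but only 5 remain, so it gets 8.
Total = 11×3 + 17×5 + 16×7 + 24×14 + 15×8 = 686.

686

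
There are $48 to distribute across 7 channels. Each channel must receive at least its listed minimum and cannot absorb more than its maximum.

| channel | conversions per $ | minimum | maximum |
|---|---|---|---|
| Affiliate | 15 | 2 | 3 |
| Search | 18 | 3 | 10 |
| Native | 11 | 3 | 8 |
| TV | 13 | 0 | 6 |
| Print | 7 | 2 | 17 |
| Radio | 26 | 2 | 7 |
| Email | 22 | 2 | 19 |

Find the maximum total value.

Meeting every minimum uses 2+3+3+0+2+2+2 = 14 $, leaving 34.
Highest conversions per $ first: Radio 26 > Email 22 > Search 18 > Affiliate 15 > TV 13 > Native 11 > Print 7.
Radio takes 5 more to reach its cap of 7 — 29 left.
Email: +17 to 19 (cap) — 12 left.
Search takes 7 more to reach its cap of 10 — 5 left.
Affiliate takes 1 more to reach its cap of 3 — 4 left.
Only 4 left; TV takes them to reach 4.
Total = 15×3 + 18×10 + 11×3 + 13×4 + 7×2 + 26×7 + 22×19 = 924.

924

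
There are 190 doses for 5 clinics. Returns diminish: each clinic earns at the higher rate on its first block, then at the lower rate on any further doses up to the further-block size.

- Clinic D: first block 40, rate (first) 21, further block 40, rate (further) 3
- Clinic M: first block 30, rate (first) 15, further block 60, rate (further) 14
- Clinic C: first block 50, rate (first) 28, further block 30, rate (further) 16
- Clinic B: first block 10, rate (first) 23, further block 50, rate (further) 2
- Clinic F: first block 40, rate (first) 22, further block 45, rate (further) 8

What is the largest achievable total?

Order all 10 blocks by rate: Clinic C/first 28 > Clinic B/first 23 > Clinic F/first 22 > Clinic D/first 21 > Clinic C/second 16 > Clinic M/first 15 > Clinic M/second 14 > Clinic F/second 8 > Clinic D/second 3 > Clinic B/second 2.
Clinic C first at 28: fill all 50 → 140 left.
Clinic B first at 23: fill all 10 → 130 left.
Fill Clinic F first block (40 at 22) → 90 left.
Fill Clinic D first block (40 at 21) → 50 left.
Fill Clinic C second block (30 at 16) → 20 left.
Clinic M first at 15: only 20 left, fill 20.
Total = 28×50 + 23×10 + 22×40 + 21×40 + 16×30 + 15×20 = 4130.

4130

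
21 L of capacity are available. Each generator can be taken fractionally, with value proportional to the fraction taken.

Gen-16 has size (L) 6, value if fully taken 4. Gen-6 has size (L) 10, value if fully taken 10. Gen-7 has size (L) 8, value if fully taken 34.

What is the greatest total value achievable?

46

Rank by value-to-size ratio: Gen-7 34/8≈4.25, Gen-6 10/10≈1, Gen-16 4/6≈0.667.
Take all of Gen-7 (8 L, value 34) ; 13 L left.
All 10 L of Gen-6 fit (value 10) ; 3 remain.
3 L left: a 3/6 share of Gen-16 gives 4×3/6 = 2.
Total value = 46.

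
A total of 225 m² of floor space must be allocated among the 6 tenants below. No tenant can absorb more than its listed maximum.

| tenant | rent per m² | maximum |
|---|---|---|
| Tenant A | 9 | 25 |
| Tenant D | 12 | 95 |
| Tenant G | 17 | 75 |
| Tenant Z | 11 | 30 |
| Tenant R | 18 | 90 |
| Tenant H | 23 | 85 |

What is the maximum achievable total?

Order the tenants by rent per m²: Tenant H 23 > Tenant R 18 > Tenant G 17 > Tenant D 12 > Tenant Z 11 > Tenant A 9.
Give Tenant H 85 to hit its cap of 85 — 140 left.
Give Tenant R 90 to hit its cap of 90 — 50 left.
Tenant G has room for 75 but only 50 remain, so it gets 50.
Total = 17×50 + 18×90 + 23×85 = 4425.

4425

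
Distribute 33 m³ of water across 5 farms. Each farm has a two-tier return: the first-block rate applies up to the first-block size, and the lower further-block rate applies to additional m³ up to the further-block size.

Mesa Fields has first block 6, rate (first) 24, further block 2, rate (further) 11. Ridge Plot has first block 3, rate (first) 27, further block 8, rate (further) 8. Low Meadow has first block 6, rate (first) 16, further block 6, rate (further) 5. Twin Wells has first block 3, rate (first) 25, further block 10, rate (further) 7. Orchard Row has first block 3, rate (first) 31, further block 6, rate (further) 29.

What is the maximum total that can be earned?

717

Order all 10 blocks by rate: Orchard Row/T1 31 > Orchard Row/T2 29 > Ridge Plot/T1 27 > Twin Wells/T1 25 > Mesa Fields/T1 24 > Low Meadow/T1 16 > Mesa Fields/T2 11 > Ridge Plot/T2 8 > Twin Wells/T2 7 > Low Meadow/T2 5.
Orchard Row T1 at 31: fill all 3 — 30 left.
Fill Orchard Row T2 block (6 at 29) — 24 left.
Ridge Plot T1 at 27: fill all 3 — 21 left.
Fill Twin Wells T1 block (3 at 25) — 18 left.
Fill Mesa Fields T1 block (6 at 24) — 12 left.
Fill Low Meadow T1 block (6 at 16) — 6 left.
Mesa Fields/T2 (11): +2 — 4 left.
4 remain; put them into Ridge Plot T2 at 8.
Total = 31×3 + 29×6 + 27×3 + 25×3 + 24×6 + 16×6 + 11×2 + 8×4 = 717.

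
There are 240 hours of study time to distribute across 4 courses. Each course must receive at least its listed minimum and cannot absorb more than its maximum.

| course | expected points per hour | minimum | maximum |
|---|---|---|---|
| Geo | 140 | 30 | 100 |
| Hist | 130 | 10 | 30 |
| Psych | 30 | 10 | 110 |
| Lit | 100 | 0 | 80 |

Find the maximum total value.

26800

Meeting every minimum uses 30+10+10+0 = 50 hours, leaving 190.
Order the courses by expected points per hour: Geo 140 > Hist 130 > Lit 100 > Psych 30.
Geo takes 70 more to reach its cap of 100 → 120 left.
Hist: +20 to 30 (cap) → 100 left.
Give Lit 80 more to hit its cap of 80 → 20 left.
Psych: +20 (room for 100) → 30. Pool exhausted.
Total = 140×100 + 130×30 + 30×30 + 100×80 = 26800.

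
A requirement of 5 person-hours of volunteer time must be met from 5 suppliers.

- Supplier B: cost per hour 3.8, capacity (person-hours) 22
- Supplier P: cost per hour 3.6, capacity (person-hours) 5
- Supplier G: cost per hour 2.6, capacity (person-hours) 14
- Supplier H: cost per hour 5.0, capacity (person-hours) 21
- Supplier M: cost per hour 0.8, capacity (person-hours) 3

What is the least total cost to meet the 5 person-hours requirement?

Use suppliers in increasing cost order.
Take 3 from Supplier M at 0.8 — need 2 more.
Take 2 from Supplier G at 2.6 to finish.
Supplier P, Supplier B, Supplier H: unused.
Cost = 3×0.8 + 2×2.6 = 7.6.

7.6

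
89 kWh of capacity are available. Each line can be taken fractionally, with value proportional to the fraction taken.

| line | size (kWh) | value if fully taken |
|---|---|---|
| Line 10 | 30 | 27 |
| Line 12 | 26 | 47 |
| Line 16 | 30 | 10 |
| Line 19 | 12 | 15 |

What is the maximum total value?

96

Rank by value-to-size ratio: Line 12 47/26≈1.81, Line 19 15/12≈1.25, Line 10 27/30≈0.9, Line 16 10/30≈0.333.
Line 12: take in full, 26 kWh for value 47 — 63 left.
Line 19: take in full, 12 kWh for value 15 — 51 left.
All 30 kWh of Line 10 fit (value 27) — 21 remain.
Fill the last 21 kWh with part of Line 16: 21/30 of it earns 7.
Total value = 96.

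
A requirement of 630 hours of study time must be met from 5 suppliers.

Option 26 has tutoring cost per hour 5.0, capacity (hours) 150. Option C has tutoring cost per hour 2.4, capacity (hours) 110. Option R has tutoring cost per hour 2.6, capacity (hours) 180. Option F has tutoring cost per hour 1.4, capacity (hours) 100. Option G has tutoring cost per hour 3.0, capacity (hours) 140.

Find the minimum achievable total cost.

1792

Use suppliers in increasing cost order.
Option F (1.4): use full 100 ; 530 hours to go.
Take 110 from Option C at 2.4 ; need 420 more.
Option R (2.6): use full 180 ; 240 hours to go.
Option G at 3.0: take all 140 hours ; 100 still needed.
Option 26 at 5.0: take 100 of its 150 ; requirement met.
Cost = 100×1.4 + 110×2.4 + 180×2.6 + 140×3.0 + 100×5.0 = 1792.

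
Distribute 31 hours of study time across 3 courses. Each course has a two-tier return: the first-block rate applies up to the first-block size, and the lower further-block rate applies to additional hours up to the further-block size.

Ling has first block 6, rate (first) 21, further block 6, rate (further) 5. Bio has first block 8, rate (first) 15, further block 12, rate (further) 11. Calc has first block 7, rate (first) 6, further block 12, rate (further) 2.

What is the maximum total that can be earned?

408

Treat each block as its own option and order by rate: Ling/first 21 > Bio/first 15 > Bio/second 11 > Calc/first 6 > Ling/second 5 > Calc/second 2.
Ling/first (21): +6 → 25 left.
Bio/first (15): +8 → 17 left.
Fill Bio second block (12 at 11) → 5 left.
Calc/first: +5 of 7 at 6; pool empty.
Total = 21×6 + 15×8 + 11×12 + 6×5 = 408.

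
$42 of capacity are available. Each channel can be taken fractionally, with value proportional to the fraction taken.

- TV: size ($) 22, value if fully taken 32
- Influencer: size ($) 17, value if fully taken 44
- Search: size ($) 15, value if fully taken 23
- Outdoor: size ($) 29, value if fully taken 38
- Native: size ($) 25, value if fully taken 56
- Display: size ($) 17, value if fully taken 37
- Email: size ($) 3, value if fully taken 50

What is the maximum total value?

Best value per unit of size first: Email 50/3≈16.7, Influencer 44/17≈2.59, Native 56/25≈2.24, Display 37/17≈2.18, Search 23/15≈1.53, TV 32/22≈1.45, Outdoor 38/29≈1.31.
All 3 $ of Email fit (value 50) — 39 remain.
All 17 $ of Influencer fit (value 44) — 22 remain.
Fill the last 22 $ with part of Native: 22/25 of it earns 49.28.
Total value = 143.28.

143.28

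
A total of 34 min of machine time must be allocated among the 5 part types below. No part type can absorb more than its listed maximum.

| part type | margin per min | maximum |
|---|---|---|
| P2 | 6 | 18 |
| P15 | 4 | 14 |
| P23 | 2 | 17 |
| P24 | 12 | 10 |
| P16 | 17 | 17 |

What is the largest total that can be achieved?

Highest margin per min first: P16 17 > P24 12 > P2 6 > P15 4 > P23 2.
P16: +17 to 17 (cap) ; 17 left.
Give P24 10 to hit its cap of 10 ; 7 left.
P2 has room for 18 but only 7 remain, so it gets 7.
Total = 6×7 + 12×10 + 17×17 = 451.

451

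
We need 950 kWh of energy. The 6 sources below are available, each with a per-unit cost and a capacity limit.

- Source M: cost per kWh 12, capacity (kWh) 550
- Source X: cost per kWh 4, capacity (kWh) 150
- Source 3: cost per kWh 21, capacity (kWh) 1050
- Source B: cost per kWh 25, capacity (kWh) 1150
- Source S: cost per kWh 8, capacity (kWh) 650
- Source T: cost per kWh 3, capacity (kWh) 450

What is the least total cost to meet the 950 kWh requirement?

4750

Cheapest first:
Source T (3): use full 450 — 500 kWh to go.
Source X at 4: take all 150 kWh — 350 still needed.
Source S (8): take the remaining 350 — done.
Source M, Source 3, Source B: unused.
Cost = 450×3 + 150×4 + 350×8 = 4750.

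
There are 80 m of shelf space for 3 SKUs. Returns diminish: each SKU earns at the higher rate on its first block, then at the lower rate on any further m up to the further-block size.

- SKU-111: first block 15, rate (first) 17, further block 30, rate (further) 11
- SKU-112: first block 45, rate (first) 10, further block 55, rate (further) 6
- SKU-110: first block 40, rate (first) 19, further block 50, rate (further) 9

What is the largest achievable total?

Order all 6 blocks by rate: SKU-110/tier1 19 > SKU-111/tier1 17 > SKU-111/tier2 11 > SKU-112/tier1 10 > SKU-110/tier2 9 > SKU-112/tier2 6.
Fill SKU-110 tier1 block (40 at 19) → 40 left.
Fill SKU-111 tier1 block (15 at 17) → 25 left.
SKU-111/tier2: +25 of 30 at 11; pool empty.
Total = 19×40 + 17×15 + 11×25 = 1290.

1290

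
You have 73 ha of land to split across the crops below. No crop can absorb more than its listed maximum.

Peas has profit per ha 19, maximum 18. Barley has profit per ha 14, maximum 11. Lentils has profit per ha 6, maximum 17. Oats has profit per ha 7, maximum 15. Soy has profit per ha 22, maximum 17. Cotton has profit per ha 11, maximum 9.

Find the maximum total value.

Highest profit per ha first: Soy 22 > Peas 19 > Barley 14 > Cotton 11 > Oats 7 > Lentils 6.
Soy: +17 to 17 (cap) → 56 left.
Peas takes 18 to reach its cap of 18 → 38 left.
Barley: +11 to 11 (cap) → 27 left.
Cotton: +9 to 9 (cap) → 18 left.
Oats takes 15 to reach its cap of 15 → 3 left.
Only 3 left; Lentils takes them to reach 3.
Total = 19×18 + 14×11 + 6×3 + 7×15 + 22×17 + 11×9 = 1092.

1092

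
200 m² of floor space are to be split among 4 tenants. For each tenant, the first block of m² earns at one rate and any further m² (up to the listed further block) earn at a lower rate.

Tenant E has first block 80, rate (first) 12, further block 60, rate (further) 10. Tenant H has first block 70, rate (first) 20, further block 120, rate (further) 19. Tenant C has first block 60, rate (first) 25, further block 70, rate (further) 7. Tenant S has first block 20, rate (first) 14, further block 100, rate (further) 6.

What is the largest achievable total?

Rank every tier by rate: Tenant C/tier1 25 > Tenant H/tier1 20 > Tenant H/tier2 19 > Tenant S/tier1 14 > Tenant E/tier1 12 > Tenant E/tier2 10 > Tenant C/tier2 7 > Tenant S/tier2 6.
Fill Tenant C tier1 block (60 at 25) → 140 left.
Tenant H tier1 at 20: fill all 70 → 70 left.
Tenant H tier2 at 19: only 70 left, fill 70.
Total = 25×60 + 20×70 + 19×70 = 4230.

4230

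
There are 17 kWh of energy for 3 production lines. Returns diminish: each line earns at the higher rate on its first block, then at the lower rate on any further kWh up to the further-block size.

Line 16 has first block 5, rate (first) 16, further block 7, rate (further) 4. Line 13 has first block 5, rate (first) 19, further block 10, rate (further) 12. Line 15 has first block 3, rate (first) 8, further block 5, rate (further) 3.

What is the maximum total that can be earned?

Treat each block as its own option and order by rate: Line 13/tier1 19 > Line 16/tier1 16 > Line 13/tier2 12 > Line 15/tier1 8 > Line 16/tier2 4 > Line 15/tier2 3.
Line 13/tier1 (19): +5 → 12 left.
Line 16/tier1 (16): +5 → 7 left.
Line 13/tier2: +7 of 10 at 12; pool empty.
Total = 19×5 + 16×5 + 12×7 = 259.

259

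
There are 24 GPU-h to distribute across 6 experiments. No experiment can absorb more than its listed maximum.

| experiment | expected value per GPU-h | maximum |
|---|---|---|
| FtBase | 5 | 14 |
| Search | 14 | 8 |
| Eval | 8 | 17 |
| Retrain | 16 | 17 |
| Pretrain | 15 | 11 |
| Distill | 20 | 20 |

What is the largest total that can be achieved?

Rank by expected value per GPU-h: Distill 20 > Retrain 16 > Pretrain 15 > Search 14 > Eval 8 > FtBase 5.
Distill takes 20 to reach its cap of 20 ; 4 left.
Retrain: +4 (room for 17) → 4. Pool exhausted.
Total = 16×4 + 20×20 = 464.

464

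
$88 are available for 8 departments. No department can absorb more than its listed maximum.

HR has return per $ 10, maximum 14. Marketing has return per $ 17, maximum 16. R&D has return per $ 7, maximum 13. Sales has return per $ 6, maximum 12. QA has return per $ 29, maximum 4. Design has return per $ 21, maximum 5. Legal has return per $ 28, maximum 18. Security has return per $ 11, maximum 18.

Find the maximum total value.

Order the departments by return per $: QA 29 > Legal 28 > Design 21 > Marketing 17 > Security 11 > HR 10 > R&D 7 > Sales 6.
QA takes 4 to reach its cap of 4 — 84 left.
Legal takes 18 to reach its cap of 18 — 66 left.
Design: +5 to 5 (cap) — 61 left.
Marketing takes 16 to reach its cap of 16 — 45 left.
Give Security 18 to hit its cap of 18 — 27 left.
Give HR 14 to hit its cap of 14 — 13 left.
R&D takes 13 to reach its cap of 13 — 0 left.
Total = 10×14 + 17×16 + 7×13 + 29×4 + 21×5 + 28×18 + 11×18 = 1426.

1426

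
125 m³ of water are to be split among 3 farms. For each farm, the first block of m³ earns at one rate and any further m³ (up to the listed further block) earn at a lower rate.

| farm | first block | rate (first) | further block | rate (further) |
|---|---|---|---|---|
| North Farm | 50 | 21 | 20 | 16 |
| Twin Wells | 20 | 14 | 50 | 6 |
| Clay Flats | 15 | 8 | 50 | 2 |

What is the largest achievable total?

1890

Rank every tier by rate: North Farm/first 21 > North Farm/second 16 > Twin Wells/first 14 > Clay Flats/first 8 > Twin Wells/second 6 > Clay Flats/second 2.
Fill North Farm first block (50 at 21) ; 75 left.
Fill North Farm second block (20 at 16) ; 55 left.
Twin Wells/first (14): +20 ; 35 left.
Clay Flats first at 8: fill all 15 ; 20 left.
20 remain; put them into Twin Wells second at 6.
Total = 21×50 + 16×20 + 14×20 + 8×15 + 6×20 = 1890.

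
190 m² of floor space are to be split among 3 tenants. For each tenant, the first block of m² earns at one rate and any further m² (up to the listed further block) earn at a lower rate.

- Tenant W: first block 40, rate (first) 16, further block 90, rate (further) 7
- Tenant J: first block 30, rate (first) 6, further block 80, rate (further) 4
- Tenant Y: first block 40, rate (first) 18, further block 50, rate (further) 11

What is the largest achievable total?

Rank every tier by rate: Tenant Y/tier1 18 > Tenant W/tier1 16 > Tenant Y/tier2 11 > Tenant W/tier2 7 > Tenant J/tier1 6 > Tenant J/tier2 4.
Tenant Y/tier1 (18): +40 → 150 left.
Tenant W/tier1 (16): +40 → 110 left.
Tenant Y tier2 at 11: fill all 50 → 60 left.
Tenant W tier2 at 7: only 60 left, fill 60.
Total = 18×40 + 16×40 + 11×50 + 7×60 = 2330.

2330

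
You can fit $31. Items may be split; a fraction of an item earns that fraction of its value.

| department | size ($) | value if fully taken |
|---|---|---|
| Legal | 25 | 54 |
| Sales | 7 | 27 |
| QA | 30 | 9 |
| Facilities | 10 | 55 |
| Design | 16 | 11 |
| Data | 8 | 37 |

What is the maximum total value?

131.96

Sort by value density: Facilities 55/10≈5.5, Data 37/8≈4.62, Sales 27/7≈3.86, Legal 54/25≈2.16, Design 11/16≈0.688, QA 9/30≈0.3.
Take all of Facilities (10 $, value 55) → 21 $ left.
Take all of Data (8 $, value 37) → 13 $ left.
All 7 $ of Sales fit (value 27) → 6 remain.
6 $ left: a 6/25 share of Legal gives 54×6/25 = 12.96.
Total value = 131.96.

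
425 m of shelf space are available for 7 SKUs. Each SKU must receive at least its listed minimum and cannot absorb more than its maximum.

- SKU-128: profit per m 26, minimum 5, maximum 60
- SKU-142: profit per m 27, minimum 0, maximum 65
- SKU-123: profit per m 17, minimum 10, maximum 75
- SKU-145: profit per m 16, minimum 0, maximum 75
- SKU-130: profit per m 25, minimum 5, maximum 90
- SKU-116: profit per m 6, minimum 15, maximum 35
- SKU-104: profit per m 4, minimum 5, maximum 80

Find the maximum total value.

Meeting every minimum uses 5+0+10+0+5+15+5 = 40 m, leaving 385.
Rank by profit per m: SKU-142 27 > SKU-128 26 > SKU-130 25 > SKU-123 17 > SKU-145 16 > SKU-116 6 > SKU-104 4.
Give SKU-142 65 more to hit its cap of 65 → 320 left.
SKU-128 takes 55 more to reach its cap of 60 → 265 left.
SKU-130 takes 85 more to reach its cap of 90 → 180 left.
Give SKU-123 65 more to hit its cap of 75 → 115 left.
Give SKU-145 75 more to hit its cap of 75 → 40 left.
SKU-116: +20 to 35 (cap) → 20 left.
SKU-104: +20 (room for 75) → 25. Pool exhausted.
Total = 26×60 + 27×65 + 17×75 + 16×75 + 25×90 + 6×35 + 4×25 = 8350.

8350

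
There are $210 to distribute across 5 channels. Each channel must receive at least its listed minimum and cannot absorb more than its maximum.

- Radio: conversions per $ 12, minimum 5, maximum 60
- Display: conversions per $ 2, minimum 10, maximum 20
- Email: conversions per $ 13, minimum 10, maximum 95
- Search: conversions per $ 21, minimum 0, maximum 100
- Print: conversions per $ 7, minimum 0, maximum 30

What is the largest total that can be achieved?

Meeting every minimum uses 5+10+10+0+0 = 25 $, leaving 185.
Order the channels by conversions per $: Search 21 > Email 13 > Radio 12 > Print 7 > Display 2.
Search: +100 to 100 (cap) → 85 left.
Email takes 85 more to reach its cap of 95 → 0 left.
Total = 12×5 + 2×10 + 13×95 + 21×100 = 3415.

3415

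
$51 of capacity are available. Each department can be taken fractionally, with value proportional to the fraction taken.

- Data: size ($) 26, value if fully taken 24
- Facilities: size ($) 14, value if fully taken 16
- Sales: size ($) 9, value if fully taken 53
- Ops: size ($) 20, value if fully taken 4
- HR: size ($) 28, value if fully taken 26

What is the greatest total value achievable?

95

Best value per unit of size first: Sales 53/9≈5.89, Facilities 16/14≈1.14, HR 26/28≈0.929, Data 24/26≈0.923, Ops 4/20≈0.2.
Sales: take in full, 9 $ for value 53 → 42 left.
All 14 $ of Facilities fit (value 16) → 28 remain.
Take all of HR (28 $, value 26) → 0 $ left.
Total value = 95.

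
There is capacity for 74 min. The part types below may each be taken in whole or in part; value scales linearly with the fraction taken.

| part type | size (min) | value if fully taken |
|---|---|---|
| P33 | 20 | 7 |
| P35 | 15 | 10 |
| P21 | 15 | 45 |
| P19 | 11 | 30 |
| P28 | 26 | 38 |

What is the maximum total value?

125.45

Sort by value density: P21 45/15≈3, P19 30/11≈2.73, P28 38/26≈1.46, P35 10/15≈0.667, P33 7/20≈0.35.
P21: take in full, 15 min for value 45 ; 59 left.
Take all of P19 (11 min, value 30) ; 48 min left.
P28: take in full, 26 min for value 38 ; 22 left.
Take all of P35 (15 min, value 10) ; 7 min left.
Only 7 min remain; take 7/20 of P33 for value 7×7/20 = 2.45.
Total value = 125.45.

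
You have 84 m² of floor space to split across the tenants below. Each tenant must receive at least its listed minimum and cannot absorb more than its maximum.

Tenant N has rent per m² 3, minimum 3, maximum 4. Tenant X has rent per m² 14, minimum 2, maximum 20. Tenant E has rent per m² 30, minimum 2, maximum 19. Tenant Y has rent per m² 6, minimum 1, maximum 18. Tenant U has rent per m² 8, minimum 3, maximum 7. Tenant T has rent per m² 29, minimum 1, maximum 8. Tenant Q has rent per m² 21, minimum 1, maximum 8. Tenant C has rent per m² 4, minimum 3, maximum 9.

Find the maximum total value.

1423

Meeting every minimum uses 3+2+2+1+3+1+1+3 = 16 m², leaving 68.
Rank by rent per m²: Tenant E 30 > Tenant T 29 > Tenant Q 21 > Tenant X 14 > Tenant U 8 > Tenant Y 6 > Tenant C 4 > Tenant N 3.
Give Tenant E 17 more to hit its cap of 19 — 51 left.
Give Tenant T 7 more to hit its cap of 8 — 44 left.
Tenant Q takes 7 more to reach its cap of 8 — 37 left.
Tenant X: +18 to 20 (cap) — 19 left.
Give Tenant U 4 more to hit its cap of 7 — 15 left.
Only 15 left; Tenant Y takes them to reach 16.
Total = 3×3 + 14×20 + 30×19 + 6×16 + 8×7 + 29×8 + 21×8 + 4×3 = 1423.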